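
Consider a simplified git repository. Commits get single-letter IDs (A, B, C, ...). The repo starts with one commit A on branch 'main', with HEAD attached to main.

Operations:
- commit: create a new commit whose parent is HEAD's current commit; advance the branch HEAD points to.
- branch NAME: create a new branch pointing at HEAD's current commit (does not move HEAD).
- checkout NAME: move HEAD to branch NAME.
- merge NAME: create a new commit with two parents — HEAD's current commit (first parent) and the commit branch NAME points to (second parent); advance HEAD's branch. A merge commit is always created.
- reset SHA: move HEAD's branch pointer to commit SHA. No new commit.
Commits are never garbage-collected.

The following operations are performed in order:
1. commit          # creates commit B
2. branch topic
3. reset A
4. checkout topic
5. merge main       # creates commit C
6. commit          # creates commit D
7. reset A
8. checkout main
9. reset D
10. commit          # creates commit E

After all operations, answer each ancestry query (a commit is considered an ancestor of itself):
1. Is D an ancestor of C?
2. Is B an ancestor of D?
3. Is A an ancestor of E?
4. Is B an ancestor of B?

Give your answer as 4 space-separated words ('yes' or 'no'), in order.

Answer: no yes yes yes

Derivation:
After op 1 (commit): HEAD=main@B [main=B]
After op 2 (branch): HEAD=main@B [main=B topic=B]
After op 3 (reset): HEAD=main@A [main=A topic=B]
After op 4 (checkout): HEAD=topic@B [main=A topic=B]
After op 5 (merge): HEAD=topic@C [main=A topic=C]
After op 6 (commit): HEAD=topic@D [main=A topic=D]
After op 7 (reset): HEAD=topic@A [main=A topic=A]
After op 8 (checkout): HEAD=main@A [main=A topic=A]
After op 9 (reset): HEAD=main@D [main=D topic=A]
After op 10 (commit): HEAD=main@E [main=E topic=A]
ancestors(C) = {A,B,C}; D in? no
ancestors(D) = {A,B,C,D}; B in? yes
ancestors(E) = {A,B,C,D,E}; A in? yes
ancestors(B) = {A,B}; B in? yes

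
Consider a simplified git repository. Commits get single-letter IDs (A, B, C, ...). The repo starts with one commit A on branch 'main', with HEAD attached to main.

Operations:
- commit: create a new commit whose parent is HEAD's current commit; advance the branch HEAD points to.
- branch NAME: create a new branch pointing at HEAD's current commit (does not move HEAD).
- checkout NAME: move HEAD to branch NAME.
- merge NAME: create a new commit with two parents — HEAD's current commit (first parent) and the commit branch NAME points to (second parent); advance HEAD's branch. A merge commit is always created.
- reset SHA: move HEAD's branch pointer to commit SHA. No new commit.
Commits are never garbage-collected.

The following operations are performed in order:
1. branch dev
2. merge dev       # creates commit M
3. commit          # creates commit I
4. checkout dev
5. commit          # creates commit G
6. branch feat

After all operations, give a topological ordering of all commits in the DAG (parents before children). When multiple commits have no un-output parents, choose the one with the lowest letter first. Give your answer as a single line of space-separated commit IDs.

After op 1 (branch): HEAD=main@A [dev=A main=A]
After op 2 (merge): HEAD=main@M [dev=A main=M]
After op 3 (commit): HEAD=main@I [dev=A main=I]
After op 4 (checkout): HEAD=dev@A [dev=A main=I]
After op 5 (commit): HEAD=dev@G [dev=G main=I]
After op 6 (branch): HEAD=dev@G [dev=G feat=G main=I]
commit A: parents=[]
commit G: parents=['A']
commit I: parents=['M']
commit M: parents=['A', 'A']

Answer: A G M I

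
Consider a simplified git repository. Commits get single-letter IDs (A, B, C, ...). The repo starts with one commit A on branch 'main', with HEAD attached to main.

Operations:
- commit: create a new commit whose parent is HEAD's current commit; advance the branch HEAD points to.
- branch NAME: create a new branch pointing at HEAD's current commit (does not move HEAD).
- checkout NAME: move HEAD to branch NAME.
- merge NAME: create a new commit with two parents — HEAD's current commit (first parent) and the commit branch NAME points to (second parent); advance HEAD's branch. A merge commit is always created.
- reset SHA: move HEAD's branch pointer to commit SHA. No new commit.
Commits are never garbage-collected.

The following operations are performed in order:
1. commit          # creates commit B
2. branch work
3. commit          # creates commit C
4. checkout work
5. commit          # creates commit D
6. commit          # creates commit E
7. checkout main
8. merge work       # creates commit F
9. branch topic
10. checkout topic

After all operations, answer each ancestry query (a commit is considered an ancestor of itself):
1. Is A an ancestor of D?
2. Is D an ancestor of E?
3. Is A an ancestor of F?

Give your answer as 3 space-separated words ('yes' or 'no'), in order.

Answer: yes yes yes

Derivation:
After op 1 (commit): HEAD=main@B [main=B]
After op 2 (branch): HEAD=main@B [main=B work=B]
After op 3 (commit): HEAD=main@C [main=C work=B]
After op 4 (checkout): HEAD=work@B [main=C work=B]
After op 5 (commit): HEAD=work@D [main=C work=D]
After op 6 (commit): HEAD=work@E [main=C work=E]
After op 7 (checkout): HEAD=main@C [main=C work=E]
After op 8 (merge): HEAD=main@F [main=F work=E]
After op 9 (branch): HEAD=main@F [main=F topic=F work=E]
After op 10 (checkout): HEAD=topic@F [main=F topic=F work=E]
ancestors(D) = {A,B,D}; A in? yes
ancestors(E) = {A,B,D,E}; D in? yes
ancestors(F) = {A,B,C,D,E,F}; A in? yes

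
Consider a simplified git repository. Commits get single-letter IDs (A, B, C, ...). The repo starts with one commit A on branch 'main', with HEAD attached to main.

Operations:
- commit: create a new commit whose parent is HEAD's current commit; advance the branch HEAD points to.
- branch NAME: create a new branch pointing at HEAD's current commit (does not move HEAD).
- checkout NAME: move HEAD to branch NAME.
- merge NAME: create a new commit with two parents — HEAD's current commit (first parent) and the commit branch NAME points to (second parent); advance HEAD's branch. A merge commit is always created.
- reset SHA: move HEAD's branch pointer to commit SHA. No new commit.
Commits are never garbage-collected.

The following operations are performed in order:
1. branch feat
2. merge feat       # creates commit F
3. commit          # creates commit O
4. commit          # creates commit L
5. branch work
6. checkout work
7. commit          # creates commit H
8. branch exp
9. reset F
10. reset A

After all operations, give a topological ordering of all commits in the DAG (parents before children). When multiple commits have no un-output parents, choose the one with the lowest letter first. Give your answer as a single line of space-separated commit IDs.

After op 1 (branch): HEAD=main@A [feat=A main=A]
After op 2 (merge): HEAD=main@F [feat=A main=F]
After op 3 (commit): HEAD=main@O [feat=A main=O]
After op 4 (commit): HEAD=main@L [feat=A main=L]
After op 5 (branch): HEAD=main@L [feat=A main=L work=L]
After op 6 (checkout): HEAD=work@L [feat=A main=L work=L]
After op 7 (commit): HEAD=work@H [feat=A main=L work=H]
After op 8 (branch): HEAD=work@H [exp=H feat=A main=L work=H]
After op 9 (reset): HEAD=work@F [exp=H feat=A main=L work=F]
After op 10 (reset): HEAD=work@A [exp=H feat=A main=L work=A]
commit A: parents=[]
commit F: parents=['A', 'A']
commit H: parents=['L']
commit L: parents=['O']
commit O: parents=['F']

Answer: A F O L H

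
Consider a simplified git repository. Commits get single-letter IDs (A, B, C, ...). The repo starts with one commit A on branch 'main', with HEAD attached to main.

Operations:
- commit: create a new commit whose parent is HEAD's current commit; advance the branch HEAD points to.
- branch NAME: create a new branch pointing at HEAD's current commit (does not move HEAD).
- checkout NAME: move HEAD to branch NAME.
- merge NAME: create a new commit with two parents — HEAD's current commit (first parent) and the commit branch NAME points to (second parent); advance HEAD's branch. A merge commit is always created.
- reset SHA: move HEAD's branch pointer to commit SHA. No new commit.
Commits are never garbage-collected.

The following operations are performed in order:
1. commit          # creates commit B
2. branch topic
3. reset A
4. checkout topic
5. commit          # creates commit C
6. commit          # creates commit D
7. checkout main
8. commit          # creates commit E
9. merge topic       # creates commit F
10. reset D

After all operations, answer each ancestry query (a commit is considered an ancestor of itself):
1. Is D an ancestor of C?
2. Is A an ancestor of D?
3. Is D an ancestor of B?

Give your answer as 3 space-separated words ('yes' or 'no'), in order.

Answer: no yes no

Derivation:
After op 1 (commit): HEAD=main@B [main=B]
After op 2 (branch): HEAD=main@B [main=B topic=B]
After op 3 (reset): HEAD=main@A [main=A topic=B]
After op 4 (checkout): HEAD=topic@B [main=A topic=B]
After op 5 (commit): HEAD=topic@C [main=A topic=C]
After op 6 (commit): HEAD=topic@D [main=A topic=D]
After op 7 (checkout): HEAD=main@A [main=A topic=D]
After op 8 (commit): HEAD=main@E [main=E topic=D]
After op 9 (merge): HEAD=main@F [main=F topic=D]
After op 10 (reset): HEAD=main@D [main=D topic=D]
ancestors(C) = {A,B,C}; D in? no
ancestors(D) = {A,B,C,D}; A in? yes
ancestors(B) = {A,B}; D in? no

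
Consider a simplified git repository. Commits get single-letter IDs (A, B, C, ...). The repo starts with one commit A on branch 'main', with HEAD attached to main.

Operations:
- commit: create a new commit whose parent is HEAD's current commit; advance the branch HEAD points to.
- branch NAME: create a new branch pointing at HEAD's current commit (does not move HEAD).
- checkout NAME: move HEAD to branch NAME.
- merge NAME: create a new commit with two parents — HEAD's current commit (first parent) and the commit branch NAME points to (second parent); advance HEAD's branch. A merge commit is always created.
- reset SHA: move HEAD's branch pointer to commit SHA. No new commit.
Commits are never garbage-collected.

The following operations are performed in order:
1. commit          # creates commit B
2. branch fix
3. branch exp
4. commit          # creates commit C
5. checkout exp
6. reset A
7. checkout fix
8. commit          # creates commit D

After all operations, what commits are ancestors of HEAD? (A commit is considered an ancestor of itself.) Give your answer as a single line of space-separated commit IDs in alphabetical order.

Answer: A B D

Derivation:
After op 1 (commit): HEAD=main@B [main=B]
After op 2 (branch): HEAD=main@B [fix=B main=B]
After op 3 (branch): HEAD=main@B [exp=B fix=B main=B]
After op 4 (commit): HEAD=main@C [exp=B fix=B main=C]
After op 5 (checkout): HEAD=exp@B [exp=B fix=B main=C]
After op 6 (reset): HEAD=exp@A [exp=A fix=B main=C]
After op 7 (checkout): HEAD=fix@B [exp=A fix=B main=C]
After op 8 (commit): HEAD=fix@D [exp=A fix=D main=C]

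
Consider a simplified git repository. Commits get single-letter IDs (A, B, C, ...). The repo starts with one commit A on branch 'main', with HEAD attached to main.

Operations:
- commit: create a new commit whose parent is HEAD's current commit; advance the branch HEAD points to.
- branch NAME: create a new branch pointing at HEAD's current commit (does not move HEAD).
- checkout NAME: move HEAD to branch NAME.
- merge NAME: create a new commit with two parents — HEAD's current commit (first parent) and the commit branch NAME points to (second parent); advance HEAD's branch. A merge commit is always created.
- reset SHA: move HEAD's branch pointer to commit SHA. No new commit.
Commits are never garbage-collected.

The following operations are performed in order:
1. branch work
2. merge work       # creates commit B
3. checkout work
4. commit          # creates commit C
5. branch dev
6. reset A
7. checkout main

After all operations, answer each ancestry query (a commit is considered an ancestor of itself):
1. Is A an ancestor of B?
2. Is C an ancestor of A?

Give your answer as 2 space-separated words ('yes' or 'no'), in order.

After op 1 (branch): HEAD=main@A [main=A work=A]
After op 2 (merge): HEAD=main@B [main=B work=A]
After op 3 (checkout): HEAD=work@A [main=B work=A]
After op 4 (commit): HEAD=work@C [main=B work=C]
After op 5 (branch): HEAD=work@C [dev=C main=B work=C]
After op 6 (reset): HEAD=work@A [dev=C main=B work=A]
After op 7 (checkout): HEAD=main@B [dev=C main=B work=A]
ancestors(B) = {A,B}; A in? yes
ancestors(A) = {A}; C in? no

Answer: yes no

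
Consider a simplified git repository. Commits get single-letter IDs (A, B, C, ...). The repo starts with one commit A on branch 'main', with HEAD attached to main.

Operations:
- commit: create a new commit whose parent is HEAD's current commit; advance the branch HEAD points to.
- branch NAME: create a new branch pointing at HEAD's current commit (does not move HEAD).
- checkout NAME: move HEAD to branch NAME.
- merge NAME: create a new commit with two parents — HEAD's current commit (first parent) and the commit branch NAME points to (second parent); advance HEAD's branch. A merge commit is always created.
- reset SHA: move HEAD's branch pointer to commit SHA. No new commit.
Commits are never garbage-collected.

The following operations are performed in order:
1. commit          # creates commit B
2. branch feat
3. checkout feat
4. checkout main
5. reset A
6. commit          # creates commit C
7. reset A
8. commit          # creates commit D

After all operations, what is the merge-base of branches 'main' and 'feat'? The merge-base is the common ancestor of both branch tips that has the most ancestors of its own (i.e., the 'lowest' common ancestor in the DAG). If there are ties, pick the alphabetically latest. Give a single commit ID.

After op 1 (commit): HEAD=main@B [main=B]
After op 2 (branch): HEAD=main@B [feat=B main=B]
After op 3 (checkout): HEAD=feat@B [feat=B main=B]
After op 4 (checkout): HEAD=main@B [feat=B main=B]
After op 5 (reset): HEAD=main@A [feat=B main=A]
After op 6 (commit): HEAD=main@C [feat=B main=C]
After op 7 (reset): HEAD=main@A [feat=B main=A]
After op 8 (commit): HEAD=main@D [feat=B main=D]
ancestors(main=D): ['A', 'D']
ancestors(feat=B): ['A', 'B']
common: ['A']

Answer: A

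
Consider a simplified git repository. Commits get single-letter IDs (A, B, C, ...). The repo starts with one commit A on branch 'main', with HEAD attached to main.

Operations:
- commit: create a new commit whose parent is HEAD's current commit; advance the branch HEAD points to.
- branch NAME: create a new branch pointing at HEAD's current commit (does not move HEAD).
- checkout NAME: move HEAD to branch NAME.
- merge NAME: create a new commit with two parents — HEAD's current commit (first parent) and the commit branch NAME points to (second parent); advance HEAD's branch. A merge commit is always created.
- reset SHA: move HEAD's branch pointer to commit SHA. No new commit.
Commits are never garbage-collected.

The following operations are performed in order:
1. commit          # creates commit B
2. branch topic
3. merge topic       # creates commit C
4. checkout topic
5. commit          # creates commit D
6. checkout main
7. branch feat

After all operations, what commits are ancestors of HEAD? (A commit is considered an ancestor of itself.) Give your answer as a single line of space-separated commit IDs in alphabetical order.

After op 1 (commit): HEAD=main@B [main=B]
After op 2 (branch): HEAD=main@B [main=B topic=B]
After op 3 (merge): HEAD=main@C [main=C topic=B]
After op 4 (checkout): HEAD=topic@B [main=C topic=B]
After op 5 (commit): HEAD=topic@D [main=C topic=D]
After op 6 (checkout): HEAD=main@C [main=C topic=D]
After op 7 (branch): HEAD=main@C [feat=C main=C topic=D]

Answer: A B C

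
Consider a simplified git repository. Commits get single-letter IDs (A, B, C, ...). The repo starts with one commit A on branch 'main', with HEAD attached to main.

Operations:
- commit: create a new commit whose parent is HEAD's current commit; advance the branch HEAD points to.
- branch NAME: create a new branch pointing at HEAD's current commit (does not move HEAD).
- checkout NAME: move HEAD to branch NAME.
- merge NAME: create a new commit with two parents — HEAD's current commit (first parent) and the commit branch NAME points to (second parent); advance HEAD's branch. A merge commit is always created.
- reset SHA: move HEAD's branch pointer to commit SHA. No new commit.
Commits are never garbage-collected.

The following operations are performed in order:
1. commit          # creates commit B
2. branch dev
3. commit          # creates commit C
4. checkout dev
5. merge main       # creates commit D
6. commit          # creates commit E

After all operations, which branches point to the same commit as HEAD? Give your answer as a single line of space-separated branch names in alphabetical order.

Answer: dev

Derivation:
After op 1 (commit): HEAD=main@B [main=B]
After op 2 (branch): HEAD=main@B [dev=B main=B]
After op 3 (commit): HEAD=main@C [dev=B main=C]
After op 4 (checkout): HEAD=dev@B [dev=B main=C]
After op 5 (merge): HEAD=dev@D [dev=D main=C]
After op 6 (commit): HEAD=dev@E [dev=E main=C]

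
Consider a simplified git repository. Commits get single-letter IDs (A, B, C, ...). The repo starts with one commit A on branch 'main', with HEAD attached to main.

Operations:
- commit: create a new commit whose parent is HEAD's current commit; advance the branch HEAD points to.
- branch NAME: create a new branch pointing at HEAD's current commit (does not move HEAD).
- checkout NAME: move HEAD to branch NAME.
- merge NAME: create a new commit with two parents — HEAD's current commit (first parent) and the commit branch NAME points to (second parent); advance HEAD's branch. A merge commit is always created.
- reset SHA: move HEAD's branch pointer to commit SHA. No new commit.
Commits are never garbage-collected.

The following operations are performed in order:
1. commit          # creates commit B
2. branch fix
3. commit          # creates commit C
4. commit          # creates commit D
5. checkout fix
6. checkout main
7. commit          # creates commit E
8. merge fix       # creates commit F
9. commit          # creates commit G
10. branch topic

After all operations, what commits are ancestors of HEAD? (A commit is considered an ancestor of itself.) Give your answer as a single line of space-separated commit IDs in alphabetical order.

After op 1 (commit): HEAD=main@B [main=B]
After op 2 (branch): HEAD=main@B [fix=B main=B]
After op 3 (commit): HEAD=main@C [fix=B main=C]
After op 4 (commit): HEAD=main@D [fix=B main=D]
After op 5 (checkout): HEAD=fix@B [fix=B main=D]
After op 6 (checkout): HEAD=main@D [fix=B main=D]
After op 7 (commit): HEAD=main@E [fix=B main=E]
After op 8 (merge): HEAD=main@F [fix=B main=F]
After op 9 (commit): HEAD=main@G [fix=B main=G]
After op 10 (branch): HEAD=main@G [fix=B main=G topic=G]

Answer: A B C D E F G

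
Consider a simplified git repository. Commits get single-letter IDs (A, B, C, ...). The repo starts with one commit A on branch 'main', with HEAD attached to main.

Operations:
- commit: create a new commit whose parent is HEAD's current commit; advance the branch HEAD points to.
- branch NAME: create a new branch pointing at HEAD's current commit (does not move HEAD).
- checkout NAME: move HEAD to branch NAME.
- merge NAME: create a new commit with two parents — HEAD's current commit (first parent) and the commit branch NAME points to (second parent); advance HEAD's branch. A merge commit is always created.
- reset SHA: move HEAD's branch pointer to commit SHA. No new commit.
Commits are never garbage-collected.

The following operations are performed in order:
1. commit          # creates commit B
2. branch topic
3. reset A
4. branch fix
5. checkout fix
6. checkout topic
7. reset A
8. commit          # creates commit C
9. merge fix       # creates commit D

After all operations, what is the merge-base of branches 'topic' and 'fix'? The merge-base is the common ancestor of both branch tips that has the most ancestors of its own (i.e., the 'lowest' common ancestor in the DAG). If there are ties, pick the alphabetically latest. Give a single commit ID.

Answer: A

Derivation:
After op 1 (commit): HEAD=main@B [main=B]
After op 2 (branch): HEAD=main@B [main=B topic=B]
After op 3 (reset): HEAD=main@A [main=A topic=B]
After op 4 (branch): HEAD=main@A [fix=A main=A topic=B]
After op 5 (checkout): HEAD=fix@A [fix=A main=A topic=B]
After op 6 (checkout): HEAD=topic@B [fix=A main=A topic=B]
After op 7 (reset): HEAD=topic@A [fix=A main=A topic=A]
After op 8 (commit): HEAD=topic@C [fix=A main=A topic=C]
After op 9 (merge): HEAD=topic@D [fix=A main=A topic=D]
ancestors(topic=D): ['A', 'C', 'D']
ancestors(fix=A): ['A']
common: ['A']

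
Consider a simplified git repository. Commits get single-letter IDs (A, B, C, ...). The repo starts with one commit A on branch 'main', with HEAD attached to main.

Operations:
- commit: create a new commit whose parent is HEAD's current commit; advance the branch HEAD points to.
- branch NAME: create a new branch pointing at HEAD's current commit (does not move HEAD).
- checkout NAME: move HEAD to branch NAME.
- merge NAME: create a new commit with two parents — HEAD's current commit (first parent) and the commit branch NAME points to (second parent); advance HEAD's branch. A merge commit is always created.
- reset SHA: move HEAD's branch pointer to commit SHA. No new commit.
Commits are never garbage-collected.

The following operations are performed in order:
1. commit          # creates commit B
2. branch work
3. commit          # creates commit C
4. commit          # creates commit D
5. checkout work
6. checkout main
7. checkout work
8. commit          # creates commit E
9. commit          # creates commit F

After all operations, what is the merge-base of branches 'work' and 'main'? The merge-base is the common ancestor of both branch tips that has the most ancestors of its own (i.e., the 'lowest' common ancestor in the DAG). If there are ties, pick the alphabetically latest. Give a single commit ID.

After op 1 (commit): HEAD=main@B [main=B]
After op 2 (branch): HEAD=main@B [main=B work=B]
After op 3 (commit): HEAD=main@C [main=C work=B]
After op 4 (commit): HEAD=main@D [main=D work=B]
After op 5 (checkout): HEAD=work@B [main=D work=B]
After op 6 (checkout): HEAD=main@D [main=D work=B]
After op 7 (checkout): HEAD=work@B [main=D work=B]
After op 8 (commit): HEAD=work@E [main=D work=E]
After op 9 (commit): HEAD=work@F [main=D work=F]
ancestors(work=F): ['A', 'B', 'E', 'F']
ancestors(main=D): ['A', 'B', 'C', 'D']
common: ['A', 'B']

Answer: B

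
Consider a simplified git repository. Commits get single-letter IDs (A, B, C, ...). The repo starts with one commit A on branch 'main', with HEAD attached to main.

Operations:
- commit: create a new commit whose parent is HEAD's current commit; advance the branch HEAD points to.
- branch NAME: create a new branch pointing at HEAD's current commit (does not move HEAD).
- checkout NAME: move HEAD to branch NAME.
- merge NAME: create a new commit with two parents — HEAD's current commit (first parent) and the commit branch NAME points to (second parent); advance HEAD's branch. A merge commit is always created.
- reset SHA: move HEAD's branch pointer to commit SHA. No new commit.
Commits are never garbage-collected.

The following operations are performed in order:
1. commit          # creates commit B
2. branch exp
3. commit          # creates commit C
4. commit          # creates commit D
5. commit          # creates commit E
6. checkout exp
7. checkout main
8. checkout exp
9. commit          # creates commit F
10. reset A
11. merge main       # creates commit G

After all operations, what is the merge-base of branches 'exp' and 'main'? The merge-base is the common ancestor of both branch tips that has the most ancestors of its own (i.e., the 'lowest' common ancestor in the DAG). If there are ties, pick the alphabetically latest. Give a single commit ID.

After op 1 (commit): HEAD=main@B [main=B]
After op 2 (branch): HEAD=main@B [exp=B main=B]
After op 3 (commit): HEAD=main@C [exp=B main=C]
After op 4 (commit): HEAD=main@D [exp=B main=D]
After op 5 (commit): HEAD=main@E [exp=B main=E]
After op 6 (checkout): HEAD=exp@B [exp=B main=E]
After op 7 (checkout): HEAD=main@E [exp=B main=E]
After op 8 (checkout): HEAD=exp@B [exp=B main=E]
After op 9 (commit): HEAD=exp@F [exp=F main=E]
After op 10 (reset): HEAD=exp@A [exp=A main=E]
After op 11 (merge): HEAD=exp@G [exp=G main=E]
ancestors(exp=G): ['A', 'B', 'C', 'D', 'E', 'G']
ancestors(main=E): ['A', 'B', 'C', 'D', 'E']
common: ['A', 'B', 'C', 'D', 'E']

Answer: E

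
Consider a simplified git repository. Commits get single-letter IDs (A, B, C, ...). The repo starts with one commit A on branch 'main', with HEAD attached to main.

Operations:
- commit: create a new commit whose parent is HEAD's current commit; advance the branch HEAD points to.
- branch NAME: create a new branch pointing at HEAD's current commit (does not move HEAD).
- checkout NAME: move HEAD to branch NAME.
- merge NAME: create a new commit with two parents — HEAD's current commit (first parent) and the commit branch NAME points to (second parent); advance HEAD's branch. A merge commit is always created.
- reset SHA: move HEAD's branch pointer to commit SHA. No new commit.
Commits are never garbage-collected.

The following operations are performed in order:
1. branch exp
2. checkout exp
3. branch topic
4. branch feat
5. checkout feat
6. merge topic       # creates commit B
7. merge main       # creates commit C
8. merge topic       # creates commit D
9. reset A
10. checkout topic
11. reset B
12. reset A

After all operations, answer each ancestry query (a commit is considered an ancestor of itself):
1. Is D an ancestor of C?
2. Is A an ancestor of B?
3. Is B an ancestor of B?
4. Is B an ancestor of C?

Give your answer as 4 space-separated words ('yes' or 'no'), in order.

After op 1 (branch): HEAD=main@A [exp=A main=A]
After op 2 (checkout): HEAD=exp@A [exp=A main=A]
After op 3 (branch): HEAD=exp@A [exp=A main=A topic=A]
After op 4 (branch): HEAD=exp@A [exp=A feat=A main=A topic=A]
After op 5 (checkout): HEAD=feat@A [exp=A feat=A main=A topic=A]
After op 6 (merge): HEAD=feat@B [exp=A feat=B main=A topic=A]
After op 7 (merge): HEAD=feat@C [exp=A feat=C main=A topic=A]
After op 8 (merge): HEAD=feat@D [exp=A feat=D main=A topic=A]
After op 9 (reset): HEAD=feat@A [exp=A feat=A main=A topic=A]
After op 10 (checkout): HEAD=topic@A [exp=A feat=A main=A topic=A]
After op 11 (reset): HEAD=topic@B [exp=A feat=A main=A topic=B]
After op 12 (reset): HEAD=topic@A [exp=A feat=A main=A topic=A]
ancestors(C) = {A,B,C}; D in? no
ancestors(B) = {A,B}; A in? yes
ancestors(B) = {A,B}; B in? yes
ancestors(C) = {A,B,C}; B in? yes

Answer: no yes yes yes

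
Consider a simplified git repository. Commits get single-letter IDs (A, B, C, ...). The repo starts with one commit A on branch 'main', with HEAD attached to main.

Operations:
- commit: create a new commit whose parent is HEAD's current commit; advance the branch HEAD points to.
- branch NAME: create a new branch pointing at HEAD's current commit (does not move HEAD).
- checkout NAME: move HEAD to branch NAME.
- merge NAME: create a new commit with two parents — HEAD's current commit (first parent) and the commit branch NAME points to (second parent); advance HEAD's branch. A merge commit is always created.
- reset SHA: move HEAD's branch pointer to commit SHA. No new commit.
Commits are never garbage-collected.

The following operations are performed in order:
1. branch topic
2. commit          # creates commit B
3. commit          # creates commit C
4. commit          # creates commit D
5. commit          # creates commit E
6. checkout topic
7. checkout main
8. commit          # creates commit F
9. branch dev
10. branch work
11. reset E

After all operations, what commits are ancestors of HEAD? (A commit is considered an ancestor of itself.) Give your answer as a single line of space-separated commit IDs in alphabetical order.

Answer: A B C D E

Derivation:
After op 1 (branch): HEAD=main@A [main=A topic=A]
After op 2 (commit): HEAD=main@B [main=B topic=A]
After op 3 (commit): HEAD=main@C [main=C topic=A]
After op 4 (commit): HEAD=main@D [main=D topic=A]
After op 5 (commit): HEAD=main@E [main=E topic=A]
After op 6 (checkout): HEAD=topic@A [main=E topic=A]
After op 7 (checkout): HEAD=main@E [main=E topic=A]
After op 8 (commit): HEAD=main@F [main=F topic=A]
After op 9 (branch): HEAD=main@F [dev=F main=F topic=A]
After op 10 (branch): HEAD=main@F [dev=F main=F topic=A work=F]
After op 11 (reset): HEAD=main@E [dev=F main=E topic=A work=F]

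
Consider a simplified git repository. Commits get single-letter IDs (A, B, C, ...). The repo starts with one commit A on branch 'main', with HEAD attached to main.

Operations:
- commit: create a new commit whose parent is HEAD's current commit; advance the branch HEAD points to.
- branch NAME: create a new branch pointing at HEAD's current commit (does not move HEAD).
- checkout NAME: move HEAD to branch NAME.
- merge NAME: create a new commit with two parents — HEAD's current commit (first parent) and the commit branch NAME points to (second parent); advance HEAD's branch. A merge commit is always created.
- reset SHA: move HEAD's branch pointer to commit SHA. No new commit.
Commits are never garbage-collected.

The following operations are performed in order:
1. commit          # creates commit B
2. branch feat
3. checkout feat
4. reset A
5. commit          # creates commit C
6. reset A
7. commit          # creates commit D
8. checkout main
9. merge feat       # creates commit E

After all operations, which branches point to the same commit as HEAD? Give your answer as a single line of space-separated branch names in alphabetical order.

After op 1 (commit): HEAD=main@B [main=B]
After op 2 (branch): HEAD=main@B [feat=B main=B]
After op 3 (checkout): HEAD=feat@B [feat=B main=B]
After op 4 (reset): HEAD=feat@A [feat=A main=B]
After op 5 (commit): HEAD=feat@C [feat=C main=B]
After op 6 (reset): HEAD=feat@A [feat=A main=B]
After op 7 (commit): HEAD=feat@D [feat=D main=B]
After op 8 (checkout): HEAD=main@B [feat=D main=B]
After op 9 (merge): HEAD=main@E [feat=D main=E]

Answer: main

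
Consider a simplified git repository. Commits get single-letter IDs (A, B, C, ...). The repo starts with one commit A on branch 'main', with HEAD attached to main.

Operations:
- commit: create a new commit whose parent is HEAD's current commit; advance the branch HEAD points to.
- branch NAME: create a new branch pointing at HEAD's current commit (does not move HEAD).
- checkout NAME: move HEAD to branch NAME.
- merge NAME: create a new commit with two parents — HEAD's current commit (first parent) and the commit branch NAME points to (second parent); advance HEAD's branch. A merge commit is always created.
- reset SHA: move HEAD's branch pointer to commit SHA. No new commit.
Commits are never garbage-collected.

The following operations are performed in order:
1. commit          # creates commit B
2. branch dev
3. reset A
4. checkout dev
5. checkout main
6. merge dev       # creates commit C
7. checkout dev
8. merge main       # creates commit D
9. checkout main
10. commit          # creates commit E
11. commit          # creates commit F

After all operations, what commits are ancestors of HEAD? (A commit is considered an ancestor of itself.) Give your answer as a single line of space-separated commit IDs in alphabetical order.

After op 1 (commit): HEAD=main@B [main=B]
After op 2 (branch): HEAD=main@B [dev=B main=B]
After op 3 (reset): HEAD=main@A [dev=B main=A]
After op 4 (checkout): HEAD=dev@B [dev=B main=A]
After op 5 (checkout): HEAD=main@A [dev=B main=A]
After op 6 (merge): HEAD=main@C [dev=B main=C]
After op 7 (checkout): HEAD=dev@B [dev=B main=C]
After op 8 (merge): HEAD=dev@D [dev=D main=C]
After op 9 (checkout): HEAD=main@C [dev=D main=C]
After op 10 (commit): HEAD=main@E [dev=D main=E]
After op 11 (commit): HEAD=main@F [dev=D main=F]

Answer: A B C E F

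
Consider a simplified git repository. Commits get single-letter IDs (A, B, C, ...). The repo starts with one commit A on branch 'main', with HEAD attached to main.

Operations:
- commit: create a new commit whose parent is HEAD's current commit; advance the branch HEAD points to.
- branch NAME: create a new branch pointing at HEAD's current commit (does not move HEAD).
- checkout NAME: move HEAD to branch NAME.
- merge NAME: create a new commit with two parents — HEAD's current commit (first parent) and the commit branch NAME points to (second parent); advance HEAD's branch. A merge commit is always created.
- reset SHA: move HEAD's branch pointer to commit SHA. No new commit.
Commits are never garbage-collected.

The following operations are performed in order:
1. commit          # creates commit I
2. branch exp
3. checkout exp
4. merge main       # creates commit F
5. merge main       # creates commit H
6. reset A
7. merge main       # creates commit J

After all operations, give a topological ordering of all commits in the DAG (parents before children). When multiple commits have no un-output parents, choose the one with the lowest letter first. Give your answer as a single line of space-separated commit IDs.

After op 1 (commit): HEAD=main@I [main=I]
After op 2 (branch): HEAD=main@I [exp=I main=I]
After op 3 (checkout): HEAD=exp@I [exp=I main=I]
After op 4 (merge): HEAD=exp@F [exp=F main=I]
After op 5 (merge): HEAD=exp@H [exp=H main=I]
After op 6 (reset): HEAD=exp@A [exp=A main=I]
After op 7 (merge): HEAD=exp@J [exp=J main=I]
commit A: parents=[]
commit F: parents=['I', 'I']
commit H: parents=['F', 'I']
commit I: parents=['A']
commit J: parents=['A', 'I']

Answer: A I F H J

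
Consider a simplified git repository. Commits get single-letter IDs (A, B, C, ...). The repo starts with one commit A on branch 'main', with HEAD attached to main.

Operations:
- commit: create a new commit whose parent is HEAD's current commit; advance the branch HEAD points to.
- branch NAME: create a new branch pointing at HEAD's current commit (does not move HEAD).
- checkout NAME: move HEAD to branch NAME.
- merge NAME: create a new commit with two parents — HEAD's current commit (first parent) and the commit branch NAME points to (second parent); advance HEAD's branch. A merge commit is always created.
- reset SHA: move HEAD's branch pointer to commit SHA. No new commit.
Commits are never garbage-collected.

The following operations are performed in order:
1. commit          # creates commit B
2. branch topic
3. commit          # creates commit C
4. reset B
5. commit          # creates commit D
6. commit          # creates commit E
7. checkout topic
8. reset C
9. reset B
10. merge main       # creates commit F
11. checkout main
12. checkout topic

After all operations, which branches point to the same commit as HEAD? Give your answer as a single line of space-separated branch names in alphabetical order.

After op 1 (commit): HEAD=main@B [main=B]
After op 2 (branch): HEAD=main@B [main=B topic=B]
After op 3 (commit): HEAD=main@C [main=C topic=B]
After op 4 (reset): HEAD=main@B [main=B topic=B]
After op 5 (commit): HEAD=main@D [main=D topic=B]
After op 6 (commit): HEAD=main@E [main=E topic=B]
After op 7 (checkout): HEAD=topic@B [main=E topic=B]
After op 8 (reset): HEAD=topic@C [main=E topic=C]
After op 9 (reset): HEAD=topic@B [main=E topic=B]
After op 10 (merge): HEAD=topic@F [main=E topic=F]
After op 11 (checkout): HEAD=main@E [main=E topic=F]
After op 12 (checkout): HEAD=topic@F [main=E topic=F]

Answer: topic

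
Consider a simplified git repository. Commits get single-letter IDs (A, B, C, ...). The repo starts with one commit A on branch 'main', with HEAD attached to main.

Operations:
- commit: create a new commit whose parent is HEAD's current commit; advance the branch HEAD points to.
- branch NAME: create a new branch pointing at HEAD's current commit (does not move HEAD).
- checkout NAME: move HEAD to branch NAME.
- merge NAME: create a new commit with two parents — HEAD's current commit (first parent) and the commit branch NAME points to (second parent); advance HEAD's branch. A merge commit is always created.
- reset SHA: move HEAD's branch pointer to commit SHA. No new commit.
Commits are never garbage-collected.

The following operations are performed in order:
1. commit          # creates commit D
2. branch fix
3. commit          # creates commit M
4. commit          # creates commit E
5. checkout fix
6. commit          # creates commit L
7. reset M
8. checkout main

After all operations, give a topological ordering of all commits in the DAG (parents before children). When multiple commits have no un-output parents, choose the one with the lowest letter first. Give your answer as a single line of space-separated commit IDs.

After op 1 (commit): HEAD=main@D [main=D]
After op 2 (branch): HEAD=main@D [fix=D main=D]
After op 3 (commit): HEAD=main@M [fix=D main=M]
After op 4 (commit): HEAD=main@E [fix=D main=E]
After op 5 (checkout): HEAD=fix@D [fix=D main=E]
After op 6 (commit): HEAD=fix@L [fix=L main=E]
After op 7 (reset): HEAD=fix@M [fix=M main=E]
After op 8 (checkout): HEAD=main@E [fix=M main=E]
commit A: parents=[]
commit D: parents=['A']
commit E: parents=['M']
commit L: parents=['D']
commit M: parents=['D']

Answer: A D L M E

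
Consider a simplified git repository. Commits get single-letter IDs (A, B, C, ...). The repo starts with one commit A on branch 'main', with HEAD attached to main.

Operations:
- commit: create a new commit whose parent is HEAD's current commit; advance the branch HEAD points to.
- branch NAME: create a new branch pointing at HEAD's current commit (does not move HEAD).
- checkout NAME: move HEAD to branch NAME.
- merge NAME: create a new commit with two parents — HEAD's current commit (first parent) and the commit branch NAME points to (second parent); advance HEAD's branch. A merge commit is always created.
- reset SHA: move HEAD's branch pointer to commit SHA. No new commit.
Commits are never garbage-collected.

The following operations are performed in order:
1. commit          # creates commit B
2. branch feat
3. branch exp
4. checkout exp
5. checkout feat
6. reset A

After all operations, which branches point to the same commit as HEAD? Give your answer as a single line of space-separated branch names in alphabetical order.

Answer: feat

Derivation:
After op 1 (commit): HEAD=main@B [main=B]
After op 2 (branch): HEAD=main@B [feat=B main=B]
After op 3 (branch): HEAD=main@B [exp=B feat=B main=B]
After op 4 (checkout): HEAD=exp@B [exp=B feat=B main=B]
After op 5 (checkout): HEAD=feat@B [exp=B feat=B main=B]
After op 6 (reset): HEAD=feat@A [exp=B feat=A main=B]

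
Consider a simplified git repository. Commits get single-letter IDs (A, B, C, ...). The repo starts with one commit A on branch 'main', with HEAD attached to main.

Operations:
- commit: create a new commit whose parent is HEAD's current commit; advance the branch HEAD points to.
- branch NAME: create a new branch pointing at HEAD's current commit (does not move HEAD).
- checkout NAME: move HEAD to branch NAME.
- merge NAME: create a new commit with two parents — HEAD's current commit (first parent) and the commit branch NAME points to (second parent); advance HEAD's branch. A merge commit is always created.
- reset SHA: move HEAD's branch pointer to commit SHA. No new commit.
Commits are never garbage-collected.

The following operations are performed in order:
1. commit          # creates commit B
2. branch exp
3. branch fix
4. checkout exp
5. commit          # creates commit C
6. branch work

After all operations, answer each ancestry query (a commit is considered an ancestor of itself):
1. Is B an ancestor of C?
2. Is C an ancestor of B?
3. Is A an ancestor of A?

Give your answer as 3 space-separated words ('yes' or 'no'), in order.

After op 1 (commit): HEAD=main@B [main=B]
After op 2 (branch): HEAD=main@B [exp=B main=B]
After op 3 (branch): HEAD=main@B [exp=B fix=B main=B]
After op 4 (checkout): HEAD=exp@B [exp=B fix=B main=B]
After op 5 (commit): HEAD=exp@C [exp=C fix=B main=B]
After op 6 (branch): HEAD=exp@C [exp=C fix=B main=B work=C]
ancestors(C) = {A,B,C}; B in? yes
ancestors(B) = {A,B}; C in? no
ancestors(A) = {A}; A in? yes

Answer: yes no yes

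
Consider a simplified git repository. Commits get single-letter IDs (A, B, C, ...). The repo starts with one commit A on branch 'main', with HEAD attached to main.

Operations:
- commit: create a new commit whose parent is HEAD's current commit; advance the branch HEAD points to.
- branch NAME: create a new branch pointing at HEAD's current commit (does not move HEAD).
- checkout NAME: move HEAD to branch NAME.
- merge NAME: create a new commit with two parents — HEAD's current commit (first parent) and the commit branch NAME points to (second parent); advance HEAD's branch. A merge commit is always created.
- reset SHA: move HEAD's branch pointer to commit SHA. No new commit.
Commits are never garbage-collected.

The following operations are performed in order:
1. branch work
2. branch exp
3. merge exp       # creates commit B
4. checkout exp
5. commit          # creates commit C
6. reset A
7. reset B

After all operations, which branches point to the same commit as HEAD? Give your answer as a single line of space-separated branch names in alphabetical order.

Answer: exp main

Derivation:
After op 1 (branch): HEAD=main@A [main=A work=A]
After op 2 (branch): HEAD=main@A [exp=A main=A work=A]
After op 3 (merge): HEAD=main@B [exp=A main=B work=A]
After op 4 (checkout): HEAD=exp@A [exp=A main=B work=A]
After op 5 (commit): HEAD=exp@C [exp=C main=B work=A]
After op 6 (reset): HEAD=exp@A [exp=A main=B work=A]
After op 7 (reset): HEAD=exp@B [exp=B main=B work=A]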